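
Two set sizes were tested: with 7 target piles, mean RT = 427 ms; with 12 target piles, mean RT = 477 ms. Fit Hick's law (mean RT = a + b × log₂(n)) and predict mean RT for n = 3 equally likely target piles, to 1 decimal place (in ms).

348.4 ms

RT is linear in log₂ n, so two points fix the line:
  b = (477 − 427) / (log₂ 12 − log₂ 7) = 50 / (3.5850 − 2.8074) = 64.300 ms/bit
  a = 427 − 64.300 × 2.8074 = 246.488 ms
Then RT(3) = 246.488 + 64.300 × log₂ 3 = 246.488 + 64.300 × 1.5850 ≈ 348.400 ms.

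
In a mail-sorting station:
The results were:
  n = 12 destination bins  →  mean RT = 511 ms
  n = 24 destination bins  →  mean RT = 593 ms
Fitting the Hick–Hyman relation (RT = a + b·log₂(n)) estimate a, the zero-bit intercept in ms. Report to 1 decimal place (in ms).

217.0 ms

b = (RT₂ − RT₁)/(log₂ n₂ − log₂ n₁) = (593 − 511)/(4.5850 − 3.5850) = 82.000 ms/bit.
Intercept: a = 511 − 82.000·log₂(12) = 217.033 ms.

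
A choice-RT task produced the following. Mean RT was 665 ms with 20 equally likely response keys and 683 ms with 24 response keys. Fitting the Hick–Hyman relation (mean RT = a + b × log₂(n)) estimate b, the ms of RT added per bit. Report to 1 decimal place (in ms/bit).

68.4 ms/bit

b = (RT₂ − RT₁)/(log₂ n₂ − log₂ n₁) = (683 − 665)/(4.5850 − 4.3219) = 68.432 ms/bit.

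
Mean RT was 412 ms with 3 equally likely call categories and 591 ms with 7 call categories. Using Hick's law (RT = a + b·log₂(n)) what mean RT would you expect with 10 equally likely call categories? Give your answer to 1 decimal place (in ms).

Fit slope and intercept:
  b = (591 − 412) / (log₂ 7 − log₂ 3) = 179 / (2.8074 − 1.5850) = 146.434 ms/bit
  a = 412 − 146.434 × 1.5850 = 179.907 ms
Then RT(10) = 179.907 + 146.434 × log₂ 10 = 179.907 + 146.434 × 3.3219 ≈ 666.351 ms.

666.4 ms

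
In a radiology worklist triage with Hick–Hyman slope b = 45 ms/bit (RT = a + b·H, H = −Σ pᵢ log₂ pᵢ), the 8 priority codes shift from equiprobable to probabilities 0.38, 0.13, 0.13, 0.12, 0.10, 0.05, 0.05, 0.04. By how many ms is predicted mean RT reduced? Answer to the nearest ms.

Equiprobable entropy H₀ = log₂ 8 = 3.0000 bits.
Skewed entropy H = −Σ pᵢ log₂ pᵢ = 2.6129 bits.
ΔRT = b·(H₀ − H) = 45 × 0.3871 = 17.42 ms.

17 ms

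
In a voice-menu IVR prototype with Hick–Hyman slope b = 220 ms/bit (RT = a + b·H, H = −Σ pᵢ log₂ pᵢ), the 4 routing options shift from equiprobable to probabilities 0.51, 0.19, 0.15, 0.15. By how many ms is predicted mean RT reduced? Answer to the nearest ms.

50 ms

Equiprobable entropy H₀ = log₂ 4 = 2.0000 bits.
Skewed entropy H = −Σ pᵢ log₂ pᵢ = 1.7717 bits.
ΔRT = b·(H₀ − H) = 220 × 0.2283 = 50.22 ms.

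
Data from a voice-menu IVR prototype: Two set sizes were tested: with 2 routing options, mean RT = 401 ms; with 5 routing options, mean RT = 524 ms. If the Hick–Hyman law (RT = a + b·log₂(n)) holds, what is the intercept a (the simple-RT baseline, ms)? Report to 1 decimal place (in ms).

The slope on a log₂ axis is (524 − 401) / (2.3219 − 1) = 93.046 ms/bit.
Intercept: a = 401 − 93.046·log₂(2) = 307.954 ms.

308.0 ms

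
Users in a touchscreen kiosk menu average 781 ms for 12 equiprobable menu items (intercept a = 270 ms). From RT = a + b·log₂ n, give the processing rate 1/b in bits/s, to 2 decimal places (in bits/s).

Choice component = 781 − 270 = 511 ms over log₂(12) = 3.5850 bits.
b = 511 / 3.5850 = 142.540 ms/bit, so 1/b = 7.016 bits/s.

7.02 bits/s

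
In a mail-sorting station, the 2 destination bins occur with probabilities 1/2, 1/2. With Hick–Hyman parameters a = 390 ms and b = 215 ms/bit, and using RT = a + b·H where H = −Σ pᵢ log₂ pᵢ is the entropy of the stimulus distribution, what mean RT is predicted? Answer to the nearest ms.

Each term −pᵢ log₂ pᵢ: 0.5·1 + 0.5·1; summed, H = 1.000 bits.
Mean RT = a + bH = 390 + 215·1.000 = 605.00 ms.

605 ms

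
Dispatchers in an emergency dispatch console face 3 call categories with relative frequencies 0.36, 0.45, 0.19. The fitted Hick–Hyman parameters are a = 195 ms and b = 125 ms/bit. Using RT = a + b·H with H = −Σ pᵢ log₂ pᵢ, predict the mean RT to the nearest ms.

H = 0.36·log₂(1/0.36) + 0.45·log₂(1/0.45) + 0.19·log₂(1/0.19) = 1.5042 bits.
RT = 195 + 125 × 1.5042 = 383.03 ms.

383 ms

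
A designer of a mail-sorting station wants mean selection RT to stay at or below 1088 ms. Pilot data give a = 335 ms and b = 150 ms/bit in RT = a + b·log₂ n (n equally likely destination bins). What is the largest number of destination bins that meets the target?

150·log₂ n ≤ 1088 − 335 = 753, giving log₂ n ≤ 5.0200 and n ≤ 32.447. The largest whole number is 32.

32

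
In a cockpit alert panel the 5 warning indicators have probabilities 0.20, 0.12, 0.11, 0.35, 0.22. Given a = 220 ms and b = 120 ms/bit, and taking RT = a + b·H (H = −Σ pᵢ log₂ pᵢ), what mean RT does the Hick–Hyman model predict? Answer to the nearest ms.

Entropy contributions −pᵢ log₂ pᵢ: 0.4644, 0.3671, 0.3503, 0.5301, 0.4806; sum H = 2.1924 bits.
RT = a + bH = 220 + 120·2.1924 = 483.09 ms.

483 ms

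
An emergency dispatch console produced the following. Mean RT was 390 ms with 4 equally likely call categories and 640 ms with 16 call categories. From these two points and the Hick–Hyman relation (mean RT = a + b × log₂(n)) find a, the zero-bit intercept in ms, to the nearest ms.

Slope: b = (640 − 390) / (log₂ 16 − log₂ 4) = 250/2.0000 = 125 ms/bit.
Intercept: a = 390 − 125·log₂(4) = 140.000 ms.

140 ms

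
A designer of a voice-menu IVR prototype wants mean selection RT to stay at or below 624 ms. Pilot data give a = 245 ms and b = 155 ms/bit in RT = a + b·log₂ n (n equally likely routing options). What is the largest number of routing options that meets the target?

5

155·log₂ n ≤ 624 − 245 = 379, giving log₂ n ≤ 2.4452 and n ≤ 5.446. The largest whole number is 5.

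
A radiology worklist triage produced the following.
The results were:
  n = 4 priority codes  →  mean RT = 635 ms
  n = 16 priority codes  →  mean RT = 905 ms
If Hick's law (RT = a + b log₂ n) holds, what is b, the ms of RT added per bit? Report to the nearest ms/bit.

The slope on a log₂ axis is (905 − 635) / (4 − 2) = 135 ms/bit.

135 ms/bit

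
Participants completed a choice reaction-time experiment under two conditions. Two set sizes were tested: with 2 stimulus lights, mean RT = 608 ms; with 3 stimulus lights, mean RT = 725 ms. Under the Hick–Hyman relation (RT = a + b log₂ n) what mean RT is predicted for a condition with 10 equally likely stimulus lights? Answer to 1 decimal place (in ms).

Fit slope and intercept:
  b = (725 − 608) / (log₂ 3 − log₂ 2) = 117 / (1.5850 − 1) = 200.013 ms/bit
  a = 608 − 200.013 × 1 = 407.987 ms
Then RT(10) = 407.987 + 200.013 × log₂ 10 = 407.987 + 200.013 × 3.3219 ≈ 1072.415 ms.

1072.4 ms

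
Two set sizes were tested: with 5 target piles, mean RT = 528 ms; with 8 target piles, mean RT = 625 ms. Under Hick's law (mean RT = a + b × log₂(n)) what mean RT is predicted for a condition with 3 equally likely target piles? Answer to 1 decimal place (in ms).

422.6 ms

With log₂ n on the abscissa the relation is linear; from the two conditions:
  b = (625 − 528) / (log₂ 8 − log₂ 5) = 97 / (3 − 2.3219) = 143.053 ms/bit
  a = 528 − 143.053 × 2.3219 = 195.842 ms
Then RT(3) = 195.842 + 143.053 × log₂ 3 = 195.842 + 143.053 × 1.5850 ≈ 422.575 ms.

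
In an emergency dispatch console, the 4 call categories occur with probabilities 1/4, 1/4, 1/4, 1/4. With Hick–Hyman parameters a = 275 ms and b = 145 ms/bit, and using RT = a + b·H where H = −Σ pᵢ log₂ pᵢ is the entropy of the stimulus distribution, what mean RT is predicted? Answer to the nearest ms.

H = −Σ pᵢ log₂ pᵢ = 0.25·2 + 0.25·2 + 0.25·2 + 0.25·2 = 2.000 bits.
RT = 275 + 145 × 2.000 = 565.00 ms.

565 ms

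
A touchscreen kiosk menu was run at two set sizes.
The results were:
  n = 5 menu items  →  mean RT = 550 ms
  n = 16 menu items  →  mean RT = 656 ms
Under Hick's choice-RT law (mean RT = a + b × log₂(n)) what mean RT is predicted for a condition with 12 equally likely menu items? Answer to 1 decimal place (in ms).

629.8 ms

Solve the two-equation system in a and b:
  b = (656 − 550) / (log₂ 16 − log₂ 5) = 106 / (4 − 2.3219) = 63.168 ms/bit
  a = 550 − 63.168 × 2.3219 = 403.329 ms
Then RT(12) = 403.329 + 63.168 × log₂ 12 = 403.329 + 63.168 × 3.5850 ≈ 629.783 ms.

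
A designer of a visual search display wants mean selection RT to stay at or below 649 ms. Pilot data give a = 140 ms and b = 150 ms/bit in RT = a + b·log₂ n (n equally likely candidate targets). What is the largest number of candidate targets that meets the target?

10

150·log₂ n ≤ 649 − 140 = 509, giving log₂ n ≤ 3.3933 and n ≤ 10.507. The largest whole number is 10.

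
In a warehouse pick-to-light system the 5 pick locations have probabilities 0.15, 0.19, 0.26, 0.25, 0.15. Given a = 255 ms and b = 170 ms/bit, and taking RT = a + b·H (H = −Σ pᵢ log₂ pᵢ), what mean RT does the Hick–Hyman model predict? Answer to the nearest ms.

643 ms

Entropy contributions −pᵢ log₂ pᵢ: 0.4105, 0.4552, 0.5053, 0.5000, 0.4105; sum H = 2.2816 bits.
RT = a + bH = 255 + 170·2.2816 = 642.87 ms.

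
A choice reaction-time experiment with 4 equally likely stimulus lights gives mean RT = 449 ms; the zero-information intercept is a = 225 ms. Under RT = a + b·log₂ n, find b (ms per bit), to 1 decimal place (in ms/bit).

b = (449 − 225) / log₂(4) = 224 / 2 = 112.000 ms/bit.

112.0 ms/bit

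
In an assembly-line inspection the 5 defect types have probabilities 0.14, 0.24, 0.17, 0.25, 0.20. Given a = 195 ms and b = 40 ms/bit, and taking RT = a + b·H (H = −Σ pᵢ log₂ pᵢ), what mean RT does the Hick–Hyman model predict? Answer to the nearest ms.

H = 0.14·log₂(1/0.14) + 0.24·log₂(1/0.24) + 0.17·log₂(1/0.17) + 0.25·log₂(1/0.25) + 0.20·log₂(1/0.20) = 2.2902 bits.
RT = 195 + 40 × 2.2902 = 286.61 ms.

287 ms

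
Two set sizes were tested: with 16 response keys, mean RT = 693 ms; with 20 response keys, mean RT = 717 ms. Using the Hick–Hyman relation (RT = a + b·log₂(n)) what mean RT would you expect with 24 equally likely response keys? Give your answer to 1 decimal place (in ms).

736.6 ms

Fit slope and intercept:
  b = (717 − 693) / (log₂ 20 − log₂ 16) = 24 / (4.3219 − 4) = 74.551 ms/bit
  a = 693 − 74.551 × 4 = 394.797 ms
Then RT(24) = 394.797 + 74.551 × log₂ 24 = 394.797 + 74.551 × 4.5850 ≈ 736.609 ms.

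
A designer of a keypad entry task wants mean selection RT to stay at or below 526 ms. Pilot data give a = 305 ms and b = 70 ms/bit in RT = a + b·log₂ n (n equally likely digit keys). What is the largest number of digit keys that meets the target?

8

70·log₂ n ≤ 526 − 305 = 221, giving log₂ n ≤ 3.1571 and n ≤ 8.921. The largest whole number is 8.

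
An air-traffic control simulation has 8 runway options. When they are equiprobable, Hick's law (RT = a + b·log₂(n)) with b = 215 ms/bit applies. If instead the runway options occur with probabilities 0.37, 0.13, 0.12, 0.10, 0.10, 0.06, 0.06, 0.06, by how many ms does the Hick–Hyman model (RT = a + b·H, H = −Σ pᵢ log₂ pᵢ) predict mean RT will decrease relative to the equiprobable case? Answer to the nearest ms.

The RT saving is b·ΔH. Equiprobable H₀ = log₂(8) = 3.0000 bits; with the given probabilities H = 2.6754 bits.
b·(H₀ − H) = 215 × (3.0000 − 2.6754) = 69.78 ms.

70 ms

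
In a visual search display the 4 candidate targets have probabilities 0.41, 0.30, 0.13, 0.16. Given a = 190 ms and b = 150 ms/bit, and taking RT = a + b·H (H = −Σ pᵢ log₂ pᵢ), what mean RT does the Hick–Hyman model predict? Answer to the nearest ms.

Entropy contributions −pᵢ log₂ pᵢ: 0.5274, 0.5211, 0.3826, 0.4230; sum H = 1.8541 bits.
RT = a + bH = 190 + 150·1.8541 = 468.12 ms.

468 ms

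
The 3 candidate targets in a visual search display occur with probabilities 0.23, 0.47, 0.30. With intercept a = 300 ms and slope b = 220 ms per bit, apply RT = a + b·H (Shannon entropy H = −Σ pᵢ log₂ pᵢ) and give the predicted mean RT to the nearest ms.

Entropy contributions −pᵢ log₂ pᵢ: 0.4877, 0.5120, 0.5211; sum H = 1.5207 bits.
RT = a + bH = 300 + 220·1.5207 = 634.56 ms.

635 ms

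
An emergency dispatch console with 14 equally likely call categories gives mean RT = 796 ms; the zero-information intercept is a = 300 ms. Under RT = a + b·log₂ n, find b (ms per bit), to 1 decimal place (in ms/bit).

14 alternatives carry log₂ 14 = 3.8074 bits; the choice cost is 796 − 300 = 496 ms, so b = 496/3.8074 = 130.274 ms/bit.

130.3 ms/bit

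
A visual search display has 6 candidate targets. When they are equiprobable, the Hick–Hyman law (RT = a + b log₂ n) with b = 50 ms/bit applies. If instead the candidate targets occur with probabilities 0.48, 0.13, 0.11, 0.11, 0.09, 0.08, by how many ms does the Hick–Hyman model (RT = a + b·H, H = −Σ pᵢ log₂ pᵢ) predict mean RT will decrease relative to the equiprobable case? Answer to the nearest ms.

19 ms

Equiprobable entropy H₀ = log₂ 6 = 2.5850 bits.
Skewed entropy H = −Σ pᵢ log₂ pᵢ = 2.1956 bits.
ΔRT = b·(H₀ − H) = 50 × 0.3893 = 19.47 ms.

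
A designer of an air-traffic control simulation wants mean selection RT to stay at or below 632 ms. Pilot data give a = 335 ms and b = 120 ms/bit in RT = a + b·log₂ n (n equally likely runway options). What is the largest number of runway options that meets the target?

Information budget: (632 − 335)/120 = 2.4750 bits, so n ≤ 2^2.4750 = 5.560 → at most 5.

5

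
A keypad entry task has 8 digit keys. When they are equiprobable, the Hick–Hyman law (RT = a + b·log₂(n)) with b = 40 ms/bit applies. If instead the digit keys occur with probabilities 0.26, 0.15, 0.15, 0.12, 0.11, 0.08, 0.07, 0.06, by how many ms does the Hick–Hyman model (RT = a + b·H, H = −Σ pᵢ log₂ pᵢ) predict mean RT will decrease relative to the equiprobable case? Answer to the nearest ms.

6 ms

Equiprobable entropy H₀ = log₂ 8 = 3.0000 bits.
Skewed entropy H = −Σ pᵢ log₂ pᵢ = 2.8473 bits.
ΔRT = b·(H₀ − H) = 40 × 0.1527 = 6.11 ms.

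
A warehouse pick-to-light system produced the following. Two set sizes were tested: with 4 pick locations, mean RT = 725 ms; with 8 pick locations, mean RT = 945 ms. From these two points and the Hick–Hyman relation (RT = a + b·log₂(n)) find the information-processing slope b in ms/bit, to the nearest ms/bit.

220 ms/bit

b = (RT₂ − RT₁)/(log₂ n₂ − log₂ n₁) = (945 − 725)/(3 − 2) = 220 ms/bit.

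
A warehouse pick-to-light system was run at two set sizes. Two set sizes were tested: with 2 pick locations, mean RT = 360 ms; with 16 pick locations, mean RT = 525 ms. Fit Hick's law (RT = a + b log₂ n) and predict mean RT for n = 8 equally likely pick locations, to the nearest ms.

RT is linear in log₂ n, so two points fix the line:
  b = (525 − 360) / (log₂ 16 − log₂ 2) = 165 / (4 − 1) = 55 ms/bit
  a = 360 − 55 × 1 = 305 ms
Then RT(8) = 305 + 55 × log₂ 8 = 305 + 55 × 3 ≈ 470.000 ms.

470 ms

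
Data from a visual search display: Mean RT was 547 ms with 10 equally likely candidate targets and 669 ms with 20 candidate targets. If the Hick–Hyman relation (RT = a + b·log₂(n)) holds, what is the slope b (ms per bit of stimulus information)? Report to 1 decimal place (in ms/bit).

122.0 ms/bit

b = (RT₂ − RT₁)/(log₂ n₂ − log₂ n₁) = (669 − 547)/(4.3219 − 3.3219) = 122.000 ms/bit.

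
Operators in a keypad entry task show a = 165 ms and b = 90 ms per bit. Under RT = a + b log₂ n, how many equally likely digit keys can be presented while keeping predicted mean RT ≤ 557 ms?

20

Set 165 + 90·log₂ n ≤ 557 → log₂ n ≤ (557 − 165)/90 = 4.3556.
So n ≤ 2^4.3556 = 20.472; the largest integer n is 20.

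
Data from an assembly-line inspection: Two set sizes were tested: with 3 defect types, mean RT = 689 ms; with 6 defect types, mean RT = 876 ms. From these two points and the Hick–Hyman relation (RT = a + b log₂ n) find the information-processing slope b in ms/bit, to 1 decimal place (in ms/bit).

187.0 ms/bit

Slope: b = (876 − 689) / (log₂ 6 − log₂ 3) = 187/1.0000 = 187.000 ms/bit.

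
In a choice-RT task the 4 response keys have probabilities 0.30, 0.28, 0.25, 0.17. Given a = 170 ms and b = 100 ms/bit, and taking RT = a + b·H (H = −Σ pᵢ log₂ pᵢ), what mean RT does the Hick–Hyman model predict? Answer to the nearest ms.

Entropy contributions −pᵢ log₂ pᵢ: 0.5211, 0.5142, 0.5000, 0.4346; sum H = 1.9699 bits.
RT = a + bH = 170 + 100·1.9699 = 366.99 ms.

367 ms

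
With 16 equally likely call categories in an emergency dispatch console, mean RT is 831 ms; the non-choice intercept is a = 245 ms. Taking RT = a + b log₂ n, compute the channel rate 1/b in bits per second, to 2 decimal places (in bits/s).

Choice component = 831 − 245 = 586 ms over log₂(16) = 4 bits.
b = 586 / 4 = 146.500 ms/bit, so 1/b = 6.826 bits/s.

6.83 bits/s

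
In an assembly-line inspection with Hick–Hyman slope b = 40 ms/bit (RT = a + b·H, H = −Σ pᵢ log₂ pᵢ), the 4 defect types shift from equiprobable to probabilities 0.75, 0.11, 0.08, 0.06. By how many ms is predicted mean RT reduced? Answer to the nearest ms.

32 ms

Equiprobable entropy H₀ = log₂ 4 = 2.0000 bits.
Skewed entropy H = −Σ pᵢ log₂ pᵢ = 1.1966 bits.
ΔRT = b·(H₀ − H) = 40 × 0.8034 = 32.14 ms.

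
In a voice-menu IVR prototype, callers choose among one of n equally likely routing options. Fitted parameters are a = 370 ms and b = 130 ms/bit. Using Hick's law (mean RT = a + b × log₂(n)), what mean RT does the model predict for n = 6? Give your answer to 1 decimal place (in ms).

706.0 ms

log₂(6) = 2.5850 bits, so RT = 370 + 130 × 2.5850 ≈ 706.045 ms.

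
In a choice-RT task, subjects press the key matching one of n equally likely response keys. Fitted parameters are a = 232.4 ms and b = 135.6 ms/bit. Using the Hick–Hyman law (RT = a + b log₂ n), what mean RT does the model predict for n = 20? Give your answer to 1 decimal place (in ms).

log₂(20) = 4.3219 bits, so RT = 232.4 + 135.6 × 4.3219 ≈ 818.453 ms.

818.5 ms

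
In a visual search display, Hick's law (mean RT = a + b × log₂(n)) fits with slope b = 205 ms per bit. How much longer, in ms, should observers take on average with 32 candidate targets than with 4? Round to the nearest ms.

615 ms

Only the slope matters, since a is common to both: ΔRT = b·log₂(n₂/n₁).
log₂(32) − log₂(4) = log₂(32/4) = log₂(8) = 3.
ΔRT = 205 × 3.0000 = 615.000 ms.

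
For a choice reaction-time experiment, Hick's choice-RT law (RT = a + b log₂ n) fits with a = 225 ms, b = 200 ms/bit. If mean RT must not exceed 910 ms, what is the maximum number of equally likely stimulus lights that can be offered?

200·log₂ n ≤ 910 − 225 = 685, giving log₂ n ≤ 3.4250 and n ≤ 10.741. The largest whole number is 10.

10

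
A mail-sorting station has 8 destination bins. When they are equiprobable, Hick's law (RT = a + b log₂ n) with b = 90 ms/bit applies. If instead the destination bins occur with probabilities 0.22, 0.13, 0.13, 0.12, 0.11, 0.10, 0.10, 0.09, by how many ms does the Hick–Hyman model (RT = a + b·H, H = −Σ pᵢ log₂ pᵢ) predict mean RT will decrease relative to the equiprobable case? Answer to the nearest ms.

5 ms

The RT saving is b·ΔH. Equiprobable H₀ = log₂(8) = 3.0000 bits; with the given probabilities H = 2.9403 bits.
b·(H₀ − H) = 90 × (3.0000 − 2.9403) = 5.38 ms.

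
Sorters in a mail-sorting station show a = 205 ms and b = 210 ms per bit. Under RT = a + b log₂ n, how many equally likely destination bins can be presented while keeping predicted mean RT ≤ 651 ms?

Information budget: (651 − 205)/210 = 2.1238 bits, so n ≤ 2^2.1238 = 4.358 → at most 4.

4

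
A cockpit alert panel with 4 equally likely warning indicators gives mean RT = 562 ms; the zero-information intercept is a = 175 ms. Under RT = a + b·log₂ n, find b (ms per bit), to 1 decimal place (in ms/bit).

193.5 ms/bit

log₂(4) = 2 bits.
b = (RT − a)/log₂ n = (562 − 175) / 2 = 193.500 ms/bit.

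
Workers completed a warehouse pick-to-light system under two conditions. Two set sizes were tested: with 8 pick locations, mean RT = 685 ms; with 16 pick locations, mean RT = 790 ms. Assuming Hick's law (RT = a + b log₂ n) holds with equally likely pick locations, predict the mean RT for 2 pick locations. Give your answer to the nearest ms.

Fit slope and intercept:
  b = (790 − 685) / (log₂ 16 − log₂ 8) = 105 / (4 − 3) = 105 ms/bit
  a = 685 − 105 × 3 = 370 ms
Then RT(2) = 370 + 105 × log₂ 2 = 370 + 105 × 1 ≈ 475.000 ms.

475 ms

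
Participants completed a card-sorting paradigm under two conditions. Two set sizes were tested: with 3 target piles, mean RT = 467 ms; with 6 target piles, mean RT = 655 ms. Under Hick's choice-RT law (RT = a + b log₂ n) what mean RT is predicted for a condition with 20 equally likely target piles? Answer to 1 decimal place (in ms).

Fit slope and intercept:
  b = (655 − 467) / (log₂ 6 − log₂ 3) = 188 / (2.5850 − 1.5850) = 188.000 ms/bit
  a = 467 − 188.000 × 1.5850 = 169.027 ms
Then RT(20) = 169.027 + 188.000 × log₂ 20 = 169.027 + 188.000 × 4.3219 ≈ 981.550 ms.

981.5 ms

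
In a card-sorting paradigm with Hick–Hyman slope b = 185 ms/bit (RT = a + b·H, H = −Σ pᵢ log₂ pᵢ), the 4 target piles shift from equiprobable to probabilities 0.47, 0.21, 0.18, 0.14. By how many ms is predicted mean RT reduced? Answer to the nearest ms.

32 ms

Equiprobable entropy H₀ = log₂ 4 = 2.0000 bits.
Skewed entropy H = −Σ pᵢ log₂ pᵢ = 1.8272 bits.
ΔRT = b·(H₀ − H) = 185 × 0.1728 = 31.97 ms.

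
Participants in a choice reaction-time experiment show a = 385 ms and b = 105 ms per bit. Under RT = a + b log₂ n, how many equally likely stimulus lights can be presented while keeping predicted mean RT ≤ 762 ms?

Information budget: (762 − 385)/105 = 3.5905 bits, so n ≤ 2^3.5905 = 12.046 → at most 12.

12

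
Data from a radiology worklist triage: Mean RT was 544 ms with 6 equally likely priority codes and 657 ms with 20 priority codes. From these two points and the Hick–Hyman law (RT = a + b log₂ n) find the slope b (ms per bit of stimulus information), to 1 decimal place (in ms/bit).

65.1 ms/bit

Slope: b = (657 − 544) / (log₂ 20 − log₂ 6) = 113/1.7370 = 65.056 ms/bit.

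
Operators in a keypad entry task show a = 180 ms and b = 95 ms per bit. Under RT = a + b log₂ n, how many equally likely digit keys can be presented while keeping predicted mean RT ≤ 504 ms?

95·log₂ n ≤ 504 − 180 = 324, giving log₂ n ≤ 3.4105 and n ≤ 10.633. The largest whole number is 10.

10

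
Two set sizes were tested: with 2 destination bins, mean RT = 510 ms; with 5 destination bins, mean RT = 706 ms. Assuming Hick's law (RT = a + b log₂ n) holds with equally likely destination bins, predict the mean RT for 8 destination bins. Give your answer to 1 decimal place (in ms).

RT is linear in log₂ n, so two points fix the line:
  b = (706 − 510) / (log₂ 5 − log₂ 2) = 196 / (2.3219 − 1) = 148.268 ms/bit
  a = 510 − 148.268 × 1 = 361.732 ms
Then RT(8) = 361.732 + 148.268 × log₂ 8 = 361.732 + 148.268 × 3 ≈ 806.537 ms.

806.5 ms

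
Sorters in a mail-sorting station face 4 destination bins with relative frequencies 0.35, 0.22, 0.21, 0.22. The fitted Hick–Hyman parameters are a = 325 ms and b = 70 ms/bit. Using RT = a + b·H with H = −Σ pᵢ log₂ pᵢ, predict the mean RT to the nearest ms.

462 ms

H = 0.35·log₂(1/0.35) + 0.22·log₂(1/0.22) + 0.21·log₂(1/0.21) + 0.22·log₂(1/0.22) = 1.9641 bits.
RT = 325 + 70 × 1.9641 = 462.48 ms.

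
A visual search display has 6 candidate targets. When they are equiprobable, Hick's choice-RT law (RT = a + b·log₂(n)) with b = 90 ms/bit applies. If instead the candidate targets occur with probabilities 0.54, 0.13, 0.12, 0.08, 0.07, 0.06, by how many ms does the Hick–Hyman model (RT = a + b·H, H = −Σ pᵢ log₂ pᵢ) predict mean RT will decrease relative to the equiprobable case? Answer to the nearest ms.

Equiprobable entropy H₀ = log₂ 6 = 2.5850 bits.
Skewed entropy H = −Σ pᵢ log₂ pᵢ = 2.0334 bits.
ΔRT = b·(H₀ − H) = 90 × 0.5516 = 49.64 ms.

50 ms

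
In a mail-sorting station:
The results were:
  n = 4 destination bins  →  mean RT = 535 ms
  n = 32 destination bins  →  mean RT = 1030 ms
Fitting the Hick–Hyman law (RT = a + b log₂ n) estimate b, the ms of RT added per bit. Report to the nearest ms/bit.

The slope on a log₂ axis is (1030 − 535) / (5 − 2) = 165 ms/bit.

165 ms/bit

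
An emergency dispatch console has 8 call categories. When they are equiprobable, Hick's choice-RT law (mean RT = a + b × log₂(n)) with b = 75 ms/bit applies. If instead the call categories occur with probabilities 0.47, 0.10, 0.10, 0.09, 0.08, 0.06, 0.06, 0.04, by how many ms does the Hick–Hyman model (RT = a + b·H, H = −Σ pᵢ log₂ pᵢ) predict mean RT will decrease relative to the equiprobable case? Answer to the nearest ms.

The RT saving is b·ΔH. Equiprobable H₀ = log₂(8) = 3.0000 bits; with the given probabilities H = 2.4533 bits.
b·(H₀ − H) = 75 × (3.0000 − 2.4533) = 41.00 ms.

41 ms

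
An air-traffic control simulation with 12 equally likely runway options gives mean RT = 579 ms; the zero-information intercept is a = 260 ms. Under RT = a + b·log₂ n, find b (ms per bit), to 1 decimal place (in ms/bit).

89.0 ms/bit

b = (579 − 260) / log₂(12) = 319 / 3.5850 = 88.983 ms/bit.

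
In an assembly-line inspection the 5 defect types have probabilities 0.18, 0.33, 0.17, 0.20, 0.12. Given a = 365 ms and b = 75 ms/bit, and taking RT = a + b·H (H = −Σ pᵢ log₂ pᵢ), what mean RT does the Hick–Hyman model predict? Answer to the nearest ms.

533 ms

H = 0.18·log₂(1/0.18) + 0.33·log₂(1/0.33) + 0.17·log₂(1/0.17) + 0.20·log₂(1/0.20) + 0.12·log₂(1/0.12) = 2.2392 bits.
RT = 365 + 75 × 2.2392 = 532.94 ms.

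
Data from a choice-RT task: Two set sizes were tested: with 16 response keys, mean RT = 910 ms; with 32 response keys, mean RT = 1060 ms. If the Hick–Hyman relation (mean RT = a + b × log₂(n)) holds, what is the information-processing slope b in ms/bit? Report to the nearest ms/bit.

The slope on a log₂ axis is (1060 − 910) / (5 − 4) = 150 ms/bit.

150 ms/bit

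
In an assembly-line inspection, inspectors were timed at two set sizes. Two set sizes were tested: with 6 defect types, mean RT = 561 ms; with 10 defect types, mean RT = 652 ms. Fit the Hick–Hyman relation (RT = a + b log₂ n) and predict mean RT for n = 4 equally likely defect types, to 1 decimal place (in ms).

488.8 ms

RT is linear in log₂ n, so two points fix the line:
  b = (652 − 561) / (log₂ 10 − log₂ 6) = 91 / (3.3219 − 2.5850) = 123.479 ms/bit
  a = 561 − 123.479 × 2.5850 = 241.811 ms
Then RT(4) = 241.811 + 123.479 × log₂ 4 = 241.811 + 123.479 × 2 ≈ 488.769 ms.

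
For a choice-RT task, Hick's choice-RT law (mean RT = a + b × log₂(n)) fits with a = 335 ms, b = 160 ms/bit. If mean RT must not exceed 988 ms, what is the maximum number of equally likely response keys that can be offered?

160·log₂ n ≤ 988 − 335 = 653, giving log₂ n ≤ 4.0812 and n ≤ 16.927. The largest whole number is 16.

16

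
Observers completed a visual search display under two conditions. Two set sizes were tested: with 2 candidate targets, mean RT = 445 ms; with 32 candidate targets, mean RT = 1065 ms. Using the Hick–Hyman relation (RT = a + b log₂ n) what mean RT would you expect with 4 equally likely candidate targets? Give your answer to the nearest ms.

600 ms

Fit slope and intercept:
  b = (1065 − 445) / (log₂ 32 − log₂ 2) = 620 / (5 − 1) = 155 ms/bit
  a = 445 − 155 × 1 = 290 ms
Then RT(4) = 290 + 155 × log₂ 4 = 290 + 155 × 2 ≈ 600.000 ms.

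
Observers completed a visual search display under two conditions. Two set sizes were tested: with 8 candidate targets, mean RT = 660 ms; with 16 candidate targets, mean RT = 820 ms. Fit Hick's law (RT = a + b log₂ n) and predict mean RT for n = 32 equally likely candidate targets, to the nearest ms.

980 ms

Solve the two-equation system in a and b:
  b = (820 − 660) / (log₂ 16 − log₂ 8) = 160 / (4 − 3) = 160 ms/bit
  a = 660 − 160 × 3 = 180 ms
Then RT(32) = 180 + 160 × log₂ 32 = 180 + 160 × 5 ≈ 980.000 ms.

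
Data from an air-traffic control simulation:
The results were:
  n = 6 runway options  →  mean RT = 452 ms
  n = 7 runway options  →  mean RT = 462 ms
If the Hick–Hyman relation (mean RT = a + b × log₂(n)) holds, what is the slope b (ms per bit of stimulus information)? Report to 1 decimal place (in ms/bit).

45.0 ms/bit

The slope on a log₂ axis is (462 − 452) / (2.8074 − 2.5850) = 44.966 ms/bit.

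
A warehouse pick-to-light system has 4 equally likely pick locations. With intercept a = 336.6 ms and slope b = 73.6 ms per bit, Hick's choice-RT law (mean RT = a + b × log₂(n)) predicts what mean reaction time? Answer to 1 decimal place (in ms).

483.8 ms

log₂(4) = 2 bits, so RT = 336.6 + 73.6 × 2 ≈ 483.800 ms.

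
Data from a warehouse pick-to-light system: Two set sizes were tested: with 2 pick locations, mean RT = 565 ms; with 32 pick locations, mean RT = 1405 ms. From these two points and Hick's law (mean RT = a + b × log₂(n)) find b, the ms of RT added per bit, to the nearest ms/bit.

b = (RT₂ − RT₁)/(log₂ n₂ − log₂ n₁) = (1405 − 565)/(5 − 1) = 210 ms/bit.

210 ms/bit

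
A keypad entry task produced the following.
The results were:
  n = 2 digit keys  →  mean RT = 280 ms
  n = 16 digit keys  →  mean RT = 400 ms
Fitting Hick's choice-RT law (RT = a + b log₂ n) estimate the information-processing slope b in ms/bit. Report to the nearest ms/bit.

40 ms/bit

b = (RT₂ − RT₁)/(log₂ n₂ − log₂ n₁) = (400 − 280)/(4 − 1) = 40 ms/bit.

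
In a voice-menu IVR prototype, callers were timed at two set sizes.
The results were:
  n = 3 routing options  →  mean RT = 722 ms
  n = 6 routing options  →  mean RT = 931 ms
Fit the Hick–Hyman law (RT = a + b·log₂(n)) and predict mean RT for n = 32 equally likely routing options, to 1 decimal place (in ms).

1435.7 ms

Fit slope and intercept:
  b = (931 − 722) / (log₂ 6 − log₂ 3) = 209 / (2.5850 − 1.5850) = 209.000 ms/bit
  a = 722 − 209.000 × 1.5850 = 390.743 ms
Then RT(32) = 390.743 + 209.000 × log₂ 32 = 390.743 + 209.000 × 5 ≈ 1435.743 ms.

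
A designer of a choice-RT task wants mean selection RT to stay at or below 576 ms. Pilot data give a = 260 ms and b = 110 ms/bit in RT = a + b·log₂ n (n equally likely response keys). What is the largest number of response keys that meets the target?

7

110·log₂ n ≤ 576 − 260 = 316, giving log₂ n ≤ 2.8727 and n ≤ 7.324. The largest whole number is 7.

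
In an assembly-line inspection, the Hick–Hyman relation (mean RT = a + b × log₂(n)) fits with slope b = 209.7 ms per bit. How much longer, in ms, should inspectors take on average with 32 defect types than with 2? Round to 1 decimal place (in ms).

The intercept a cancels: ΔRT = b·(log₂ n₂ − log₂ n₁) = b·log₂(n₂/n₁).
log₂(32) − log₂(2) = log₂(32/2) = log₂(16) = 4.
ΔRT = 209.7 × 4.0000 = 838.800 ms.

838.8 ms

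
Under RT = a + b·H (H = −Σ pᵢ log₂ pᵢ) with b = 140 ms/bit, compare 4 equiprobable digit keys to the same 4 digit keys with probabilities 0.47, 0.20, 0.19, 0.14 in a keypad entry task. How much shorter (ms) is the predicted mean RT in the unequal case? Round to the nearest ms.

Equiprobable entropy H₀ = log₂ 4 = 2.0000 bits.
Skewed entropy H = −Σ pᵢ log₂ pᵢ = 1.8287 bits.
ΔRT = b·(H₀ − H) = 140 × 0.1713 = 23.99 ms.

24 ms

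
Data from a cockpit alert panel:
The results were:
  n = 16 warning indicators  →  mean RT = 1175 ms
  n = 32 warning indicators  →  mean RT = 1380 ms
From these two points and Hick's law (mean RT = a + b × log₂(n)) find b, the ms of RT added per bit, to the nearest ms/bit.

b = (RT₂ − RT₁)/(log₂ n₂ − log₂ n₁) = (1380 − 1175)/(5 − 4) = 205 ms/bit.

205 ms/bit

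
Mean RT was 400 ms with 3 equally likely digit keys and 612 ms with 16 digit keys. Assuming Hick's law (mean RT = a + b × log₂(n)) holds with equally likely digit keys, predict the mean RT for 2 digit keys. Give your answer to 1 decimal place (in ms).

With log₂ n on the abscissa the relation is linear; from the two conditions:
  b = (612 − 400) / (log₂ 16 − log₂ 3) = 212 / (4 − 1.5850) = 87.783 ms/bit
  a = 400 − 87.783 × 1.5850 = 260.867 ms
Then RT(2) = 260.867 + 87.783 × log₂ 2 = 260.867 + 87.783 × 1 ≈ 348.650 ms.

348.7 ms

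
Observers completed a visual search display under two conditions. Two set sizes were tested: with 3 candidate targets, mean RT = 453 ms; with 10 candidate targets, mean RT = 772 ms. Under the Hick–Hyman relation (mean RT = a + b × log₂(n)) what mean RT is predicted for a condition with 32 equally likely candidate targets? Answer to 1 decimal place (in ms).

Fit slope and intercept:
  b = (772 − 453) / (log₂ 10 − log₂ 3) = 319 / (3.3219 − 1.5850) = 183.654 ms/bit
  a = 453 − 183.654 × 1.5850 = 161.916 ms
Then RT(32) = 161.916 + 183.654 × log₂ 32 = 161.916 + 183.654 × 5 ≈ 1080.184 ms.

1080.2 ms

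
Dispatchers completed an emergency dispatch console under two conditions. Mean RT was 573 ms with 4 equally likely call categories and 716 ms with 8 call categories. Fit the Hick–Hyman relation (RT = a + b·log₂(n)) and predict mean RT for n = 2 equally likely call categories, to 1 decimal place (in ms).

430.0 ms

RT is linear in log₂ n, so two points fix the line:
  b = (716 − 573) / (log₂ 8 − log₂ 4) = 143 / (3 − 2) = 143.000 ms/bit
  a = 573 − 143.000 × 2 = 287.000 ms
Then RT(2) = 287.000 + 143.000 × log₂ 2 = 287.000 + 143.000 × 1 ≈ 430.000 ms.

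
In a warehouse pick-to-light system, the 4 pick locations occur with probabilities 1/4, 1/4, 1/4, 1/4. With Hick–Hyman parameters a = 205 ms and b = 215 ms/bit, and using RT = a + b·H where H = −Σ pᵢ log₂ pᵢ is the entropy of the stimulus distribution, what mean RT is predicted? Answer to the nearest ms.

H = −Σ pᵢ log₂ pᵢ = 0.25·2 + 0.25·2 + 0.25·2 + 0.25·2 = 2.000 bits.
RT = 205 + 215 × 2.000 = 635.00 ms.

635 ms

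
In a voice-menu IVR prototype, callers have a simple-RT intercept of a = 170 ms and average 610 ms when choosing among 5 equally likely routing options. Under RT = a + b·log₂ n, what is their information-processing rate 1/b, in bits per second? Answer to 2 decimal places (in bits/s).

Choice component = 610 − 170 = 440 ms over log₂(5) = 2.3219 bits.
b = 440 / 2.3219 = 189.498 ms/bit, so 1/b = 5.277 bits/s.

5.28 bits/s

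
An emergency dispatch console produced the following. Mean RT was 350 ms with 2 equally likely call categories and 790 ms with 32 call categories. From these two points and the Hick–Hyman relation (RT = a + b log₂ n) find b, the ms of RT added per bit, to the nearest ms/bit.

110 ms/bit

b = (RT₂ − RT₁)/(log₂ n₂ − log₂ n₁) = (790 − 350)/(5 − 1) = 110 ms/bit.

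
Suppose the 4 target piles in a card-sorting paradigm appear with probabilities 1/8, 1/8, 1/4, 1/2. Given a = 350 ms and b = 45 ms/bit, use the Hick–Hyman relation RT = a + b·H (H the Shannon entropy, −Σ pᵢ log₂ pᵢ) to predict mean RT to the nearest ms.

H = −Σ pᵢ log₂ pᵢ = 0.125·3 + 0.125·3 + 0.25·2 + 0.5·1 = 1.750 bits.
RT = 350 + 45 × 1.750 = 428.75 ms.

429 ms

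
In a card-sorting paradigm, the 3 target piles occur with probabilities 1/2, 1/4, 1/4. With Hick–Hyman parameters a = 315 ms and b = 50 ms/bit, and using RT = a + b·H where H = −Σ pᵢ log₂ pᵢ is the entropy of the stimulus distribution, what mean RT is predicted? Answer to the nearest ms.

390 ms

H = −Σ pᵢ log₂ pᵢ = 0.5·1 + 0.25·2 + 0.25·2 = 1.500 bits.
RT = 315 + 50 × 1.500 = 390.00 ms.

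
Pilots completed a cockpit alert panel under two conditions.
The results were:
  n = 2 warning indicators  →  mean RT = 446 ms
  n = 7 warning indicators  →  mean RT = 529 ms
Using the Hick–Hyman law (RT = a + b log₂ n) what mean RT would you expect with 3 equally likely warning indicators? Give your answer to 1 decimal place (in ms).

Fit slope and intercept:
  b = (529 − 446) / (log₂ 7 − log₂ 2) = 83 / (2.8074 − 1) = 45.923 ms/bit
  a = 446 − 45.923 × 1 = 400.077 ms
Then RT(3) = 400.077 + 45.923 × log₂ 3 = 400.077 + 45.923 × 1.5850 ≈ 472.864 ms.

472.9 ms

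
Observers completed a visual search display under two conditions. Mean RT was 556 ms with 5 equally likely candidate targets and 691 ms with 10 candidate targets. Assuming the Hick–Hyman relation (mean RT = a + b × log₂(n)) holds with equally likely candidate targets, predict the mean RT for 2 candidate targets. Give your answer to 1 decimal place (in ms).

Solve the two-equation system in a and b:
  b = (691 − 556) / (log₂ 10 − log₂ 5) = 135 / (3.3219 − 2.3219) = 135.000 ms/bit
  a = 556 − 135.000 × 2.3219 = 242.540 ms
Then RT(2) = 242.540 + 135.000 × log₂ 2 = 242.540 + 135.000 × 1 ≈ 377.540 ms.

377.5 ms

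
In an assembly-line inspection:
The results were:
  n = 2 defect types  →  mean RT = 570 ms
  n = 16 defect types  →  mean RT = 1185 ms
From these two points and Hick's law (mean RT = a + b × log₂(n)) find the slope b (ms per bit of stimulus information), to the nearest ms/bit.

Slope: b = (1185 − 570) / (log₂ 16 − log₂ 2) = 615/3.0000 = 205 ms/bit.

205 ms/bit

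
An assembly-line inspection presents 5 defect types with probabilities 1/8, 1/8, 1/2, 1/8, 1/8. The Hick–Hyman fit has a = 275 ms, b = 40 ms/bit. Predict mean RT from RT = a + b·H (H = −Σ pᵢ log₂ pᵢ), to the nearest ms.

355 ms

Each term −pᵢ log₂ pᵢ: 0.125·3 + 0.125·3 + 0.5·1 + 0.125·3 + 0.125·3; summed, H = 2.000 bits.
Mean RT = a + bH = 275 + 40·2.000 = 355.00 ms.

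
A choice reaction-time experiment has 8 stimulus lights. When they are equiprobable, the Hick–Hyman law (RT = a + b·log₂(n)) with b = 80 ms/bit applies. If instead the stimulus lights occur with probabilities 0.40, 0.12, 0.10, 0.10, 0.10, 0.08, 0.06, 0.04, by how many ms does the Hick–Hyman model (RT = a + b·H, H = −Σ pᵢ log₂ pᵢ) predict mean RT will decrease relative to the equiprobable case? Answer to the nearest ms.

The RT saving is b·ΔH. Equiprobable H₀ = log₂(8) = 3.0000 bits; with the given probabilities H = 2.6132 bits.
b·(H₀ − H) = 80 × (3.0000 − 2.6132) = 30.94 ms.

31 ms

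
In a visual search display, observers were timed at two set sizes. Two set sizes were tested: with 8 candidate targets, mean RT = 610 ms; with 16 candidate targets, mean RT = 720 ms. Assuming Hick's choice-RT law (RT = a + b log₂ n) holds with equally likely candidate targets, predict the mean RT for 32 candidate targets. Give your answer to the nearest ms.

With log₂ n on the abscissa the relation is linear; from the two conditions:
  b = (720 − 610) / (log₂ 16 − log₂ 8) = 110 / (4 − 3) = 110 ms/bit
  a = 610 − 110 × 3 = 280 ms
Then RT(32) = 280 + 110 × log₂ 32 = 280 + 110 × 5 ≈ 830.000 ms.

830 ms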